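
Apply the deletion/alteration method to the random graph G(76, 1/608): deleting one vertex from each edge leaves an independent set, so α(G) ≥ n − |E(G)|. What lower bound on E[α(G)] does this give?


E[|E(G)|] = C(76, 2)·p = 2850 · (1/608) = 75/16.
E[α(G)] ≥ n − E[|E(G)|] = 76 − 75/16 = 1141/16.
Numerically: ≈ 71.312500.
(This is only a lower bound; the true E[α(G)] may be larger.)

E[α(G)] ≥ 1141/16 ≈ 71.312500.


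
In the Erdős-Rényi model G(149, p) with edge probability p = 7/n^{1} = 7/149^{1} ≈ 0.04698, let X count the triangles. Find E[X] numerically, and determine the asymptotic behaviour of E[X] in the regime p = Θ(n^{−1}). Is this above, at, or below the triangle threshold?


Number of potential triangles: C(149, 3) = 540274.
Each occurs with probability p³ ≈ (0.04698)³ ≈ 1.0368963e-04.
By linearity: E[X] = C(149, 3)·p³ ≈ 540274 · 1.0368963e-04 ≈ 56.02081.
Here α = 1, so p = 7/n is exactly at the triangle threshold p ~ 1/n. Asymptotically E[X] → c³/6 = 7³/6 = 343/6 ≈ 57.16667, a bounded constant. In this regime the triangle count is asymptotically Poisson(c³/6).

E[X] ≈ 56.02081; in regime p = Θ(1/n^{1}) E[X] stays bounded (at the triangle threshold p ~ 1/n).


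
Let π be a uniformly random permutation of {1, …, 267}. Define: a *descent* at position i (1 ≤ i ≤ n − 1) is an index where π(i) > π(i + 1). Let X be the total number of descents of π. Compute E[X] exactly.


Write X = Σ X_I over i = 1, …, 266, with X_I the indicator of one descent.
There are 266 indicators.
For each fixed i, the pair (π(i), π(i+1)) is a uniformly random ordered pair of distinct values from {1, …, 267}; by symmetry P[π(i) > π(i+1)] = 1/2.
By linearity: E[X] = 266 · (1/2) = (267 − 1) · (1/2) = 133 ≈ 133.000000.

E[X] = 133 = 133.000000.


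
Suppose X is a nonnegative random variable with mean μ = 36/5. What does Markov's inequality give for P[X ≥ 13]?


μ = E[X] = 36/5, a = 13.
Markov: P[X ≥ 13] ≤ μ/a = (36/5)/13 = 36/65.
Numerically: ≈ 0.554.
(Since a = 13 > μ = 7.200, the bound 36/65 is < 1 and informative.)

P[X ≥ 13] ≤ 36/65 ≈ 0.554.


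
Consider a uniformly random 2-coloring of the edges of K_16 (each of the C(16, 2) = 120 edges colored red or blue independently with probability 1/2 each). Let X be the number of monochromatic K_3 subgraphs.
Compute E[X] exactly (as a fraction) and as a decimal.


Let X = Σ_S X_S over the C(16, 3) = 560 subsets S of size 3, where X_S = 1 if the K_3 on S is monochromatic.
For a fixed S, the K_3 on S has C(3, 2) = 3 edges. P[all 3 edges red] = (1/2)^3, and likewise for blue, so P[monochromatic] = 2·(1/2)^3 = 2^{1 − 3} = 1/4.
By linearity of expectation: E[X] = C(16, 3) · 2^{1 − 3} = 560 · 1/4 = 140.
Numerically: E[X] ≈ 140.000000.

E[X] = C(16,3)·2^(1−C(3,2)) = 140 ≈ 140.000000.


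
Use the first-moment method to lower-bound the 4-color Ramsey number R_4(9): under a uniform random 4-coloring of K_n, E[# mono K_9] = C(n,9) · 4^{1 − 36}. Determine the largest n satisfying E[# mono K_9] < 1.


We need C(n, 9) · 4^{1 − 36} < 1, i.e. C(n, 9) < 4^{36 − 1} = 1180591620717411303424.
Check values of n near the boundary:
  n = 908: C(908, 9) = 1111058428637338083100; 1111058428637338083100 < 1180591620717411303424? YES
  n = 909: C(909, 9) = 1122169012923711463931; 1122169012923711463931 < 1180591620717411303424? YES
  n = 910: C(910, 9) = 1133378248346922788210; 1133378248346922788210 < 1180591620717411303424? YES
  n = 911: C(911, 9) = 1144686900492291197405; 1144686900492291197405 < 1180591620717411303424? YES
  n = 912: C(912, 9) = 1156095740032081475120; 1156095740032081475120 < 1180591620717411303424? YES
  n = 913: C(913, 9) = 1167605542753639808390; 1167605542753639808390 < 1180591620717411303424? YES
  n = 914: C(914, 9) = 1179217089587653905932; 1179217089587653905932 < 1180591620717411303424? YES
  n = 915: C(915, 9) = 1190931166636537885130; 1190931166636537885130 < 1180591620717411303424? NO
The largest n with C(n, 9) < 1180591620717411303424 is n = 914 (where E[X] = 294804272396913476483/295147905179352825856 ≈ 0.9988357). Hence R_4(9) > 914, i.e. R_4(9) ≥ 915.

Largest n = 914; hence R_4(9) > 914.


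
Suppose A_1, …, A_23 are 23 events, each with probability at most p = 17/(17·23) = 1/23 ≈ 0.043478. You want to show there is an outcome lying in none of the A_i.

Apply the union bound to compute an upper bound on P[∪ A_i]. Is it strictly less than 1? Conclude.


Union bound: P[∪_{i=1}^{23} A_i] ≤ Σ_i P[A_i] ≤ 23·p = 23·(1/23) = 1.
Numerically: 1 ≈ 1.000000.
Is 1 < 1? NO.
Since the bound 1 is ≥ 1, the union bound is uninformative here; it does NOT by itself certify existence.

23·p = 1 ≈ 1.000000; existence NOT certified by the union bound.


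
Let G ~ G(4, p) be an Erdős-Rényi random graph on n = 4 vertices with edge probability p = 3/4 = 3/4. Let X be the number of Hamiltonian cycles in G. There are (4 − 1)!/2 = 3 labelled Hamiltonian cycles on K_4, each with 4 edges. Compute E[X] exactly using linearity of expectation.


K_4 has (4 − 1)!/2 = 3 labelled Hamiltonian cycles.
For each such Hamiltonian cycle H, let X_H = 1 if all 4 edges of H are present in G. Then P[X_H = 1] = p^{4} = (3/4)^{4} = 81/256.
By linearity: E[X] = Σ_H E[X_H] = 3 · p^{4} = 3 · 81/256 = 243/256.
Numerically: E[X] ≈ 0.949.

E[X] = 3 · (3/4)^{4} = 243/256 ≈ 0.949.


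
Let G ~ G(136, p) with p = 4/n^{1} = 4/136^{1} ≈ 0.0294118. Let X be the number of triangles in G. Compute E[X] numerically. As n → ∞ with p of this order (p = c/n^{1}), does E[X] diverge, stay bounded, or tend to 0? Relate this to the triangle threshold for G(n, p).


Number of potential triangles: C(136, 3) = 410040.
Each occurs with probability p³ ≈ (0.0294118)³ ≈ 2.54427030e-05.
By linearity: E[X] = C(136, 3)·p³ ≈ 410040 · 2.54427030e-05 ≈ 10.432526.
Here α = 1, so p = 4/n is exactly at the triangle threshold p ~ 1/n. Asymptotically E[X] → c³/6 = 4³/6 = 32/3 ≈ 10.666667, a bounded constant. In this regime the triangle count is asymptotically Poisson(c³/6).

E[X] ≈ 10.432526; in regime p = Θ(1/n^{1}) E[X] stays bounded (at the triangle threshold p ~ 1/n).


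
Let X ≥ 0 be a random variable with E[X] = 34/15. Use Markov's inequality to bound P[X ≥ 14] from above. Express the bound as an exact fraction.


μ = E[X] = 34/15, a = 14.
Markov: P[X ≥ 14] ≤ μ/a = (34/15)/14 = 17/105.
Numerically: ≈ 0.162.
(Since a = 14 > μ = 2.267, the bound 17/105 is < 1 and informative.)

P[X ≥ 14] ≤ 17/105 ≈ 0.162.


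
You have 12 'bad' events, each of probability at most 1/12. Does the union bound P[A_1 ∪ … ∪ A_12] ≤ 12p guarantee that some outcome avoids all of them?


Union bound: P[∪_{i=1}^{12} A_i] ≤ Σ_i P[A_i] ≤ 12·p = 12·(1/12) = 1.
Numerically: 1 ≈ 1.0000.
Is 1 < 1? NO.
Since the bound 1 is ≥ 1, the union bound is uninformative here; it does NOT by itself certify existence.

12·p = 1 ≈ 1.0000; existence NOT certified by the union bound.


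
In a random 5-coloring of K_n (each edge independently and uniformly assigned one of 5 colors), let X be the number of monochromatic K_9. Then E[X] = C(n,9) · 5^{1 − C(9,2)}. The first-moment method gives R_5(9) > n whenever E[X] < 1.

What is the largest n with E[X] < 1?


We need C(n, 9) · 5^{1 − 36} < 1, i.e. C(n, 9) < 5^{36 − 1} = 2910383045673370361328125.
Check values of n near the boundary:
  n = 2170: C(2170, 9) = 2891746779868845075610510; 2891746779868845075610510 < 2910383045673370361328125? YES
  n = 2171: C(2171, 9) = 2903784578674959601827205; 2903784578674959601827205 < 2910383045673370361328125? YES
  n = 2172: C(2172, 9) = 2915866900084148060642020; 2915866900084148060642020 < 2910383045673370361328125? NO
  n = 2173: C(2173, 9) = 2927993888115921319674265; 2927993888115921319674265 < 2910383045673370361328125? NO
The largest n with C(n, 9) < 2910383045673370361328125 is n = 2171 (where E[X] = 580756915734991920365441/582076609134674072265625 ≈ 0.997733). Hence R_5(9) > 2171, i.e. R_5(9) ≥ 2172.

Largest n = 2171; hence R_5(9) > 2171.


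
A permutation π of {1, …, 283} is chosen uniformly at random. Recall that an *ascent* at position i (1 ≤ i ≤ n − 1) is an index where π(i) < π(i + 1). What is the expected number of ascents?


Write X = Σ X_I over i = 1, …, 282, with X_I the indicator of one ascent.
There are 282 indicators.
For each fixed i, the pair (π(i), π(i+1)) is a uniformly random ordered pair of distinct values from {1, …, 283}; by symmetry P[π(i) < π(i+1)] = 1/2.
By linearity: E[X] = 282 · (1/2) = (283 − 1) · (1/2) = 141 ≈ 141.00000.

E[X] = 141 = 141.00000.


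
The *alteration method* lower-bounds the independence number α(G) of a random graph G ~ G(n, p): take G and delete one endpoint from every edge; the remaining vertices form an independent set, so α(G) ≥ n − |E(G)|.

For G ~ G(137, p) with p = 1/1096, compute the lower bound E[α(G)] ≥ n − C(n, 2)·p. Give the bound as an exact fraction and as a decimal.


E[|E(G)|] = C(137, 2)·p = 9316 · (1/1096) = 17/2.
E[α(G)] ≥ n − E[|E(G)|] = 137 − 17/2 = 257/2.
Numerically: ≈ 128.500.
(This is only a lower bound; the true E[α(G)] may be larger.)

E[α(G)] ≥ 257/2 ≈ 128.500.


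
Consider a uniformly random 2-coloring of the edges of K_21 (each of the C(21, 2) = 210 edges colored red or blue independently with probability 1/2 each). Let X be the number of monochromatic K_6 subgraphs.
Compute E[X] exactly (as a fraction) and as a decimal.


Let X = Σ_S X_S over the C(21, 6) = 54264 subsets S of size 6, where X_S = 1 if the K_6 on S is monochromatic.
For a fixed S, the K_6 on S has C(6, 2) = 15 edges. P[all 15 edges red] = (1/2)^15, and likewise for blue, so P[monochromatic] = 2·(1/2)^15 = 2^{1 − 15} = 1/16384.
By linearity of expectation: E[X] = C(21, 6) · 2^{1 − 15} = 54264 · 1/16384 = 6783/2048.
Numerically: E[X] ≈ 3.31201.

E[X] = C(21,6)·2^(1−C(6,2)) = 6783/2048 ≈ 3.31201.


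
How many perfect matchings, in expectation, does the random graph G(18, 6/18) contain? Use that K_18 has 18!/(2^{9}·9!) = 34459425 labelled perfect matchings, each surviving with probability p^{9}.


K_18 has 18!/(2^{9}·9!) = 34459425 labelled perfect matchings.
For each such perfect matching H, let X_H = 1 if all 9 edges of H are present in G. Then P[X_H = 1] = p^{9} = (1/3)^{9} = 1/19683.
Summing the indicators: E[X] = Σ_H E[X_H] = 34459425 · p^{9} = 34459425 · 1/19683 = 425425/243.
Numerically: E[X] ≈ 1751.

E[X] = 34459425 · (1/3)^{9} = 425425/243 ≈ 1751.


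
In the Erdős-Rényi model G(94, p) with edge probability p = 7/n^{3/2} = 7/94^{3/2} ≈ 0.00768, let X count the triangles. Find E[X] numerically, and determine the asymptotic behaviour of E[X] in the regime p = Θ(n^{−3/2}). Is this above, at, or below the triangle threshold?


Number of potential triangles: C(94, 3) = 134044.
Each occurs with probability p³ ≈ (0.00768)³ ≈ 4.53126e-07.
By linearity: E[X] = C(94, 3)·p³ ≈ 134044 · 4.53126e-07 ≈ 0.061.
Since α = 3/2 > 1, p = c/n^{3/2} = o(1/n) is below the triangle threshold p ~ 1/n. Asymptotically E[X] ~ (c³/6)·n^{3(1−α)} = (7³/6)·n^{-1.5} → 0, so by Markov's inequality G has no triangles w.h.p.

E[X] ≈ 0.061; in regime p = Θ(1/n^{3/2}) E[X] tends to 0 (below the triangle threshold p ~ 1/n).


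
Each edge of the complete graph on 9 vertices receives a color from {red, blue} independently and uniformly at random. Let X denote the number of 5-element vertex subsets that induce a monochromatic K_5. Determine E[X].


Let X = Σ_S X_S over the C(9, 5) = 126 subsets S of size 5, where X_S = 1 if the K_5 on S is monochromatic.
For a fixed S, the K_5 on S has C(5, 2) = 10 edges. P[all 10 edges red] = (1/2)^10, and likewise for blue, so P[monochromatic] = 2·(1/2)^10 = 2^{1 − 10} = 1/512.
Summing: E[X] = C(9, 5) · 2^{1 − 10} = 126 · 1/512 = 63/256.
Numerically: E[X] ≈ 0.246.

E[X] = C(9,5)·2^(1−C(5,2)) = 63/256 ≈ 0.246.


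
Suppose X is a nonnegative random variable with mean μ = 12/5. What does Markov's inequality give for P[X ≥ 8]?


μ = E[X] = 12/5, a = 8.
Markov: P[X ≥ 8] ≤ μ/a = (12/5)/8 = 3/10.
Numerically: ≈ 0.300.
(Since a = 8 > μ = 2.400, the bound 3/10 is < 1 and informative.)

P[X ≥ 8] ≤ 3/10 ≈ 0.300.


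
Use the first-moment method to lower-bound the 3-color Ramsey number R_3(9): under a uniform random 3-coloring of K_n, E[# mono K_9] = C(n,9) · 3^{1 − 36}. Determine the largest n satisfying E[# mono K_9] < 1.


We need C(n, 9) · 3^{1 − 36} < 1, i.e. C(n, 9) < 3^{36 − 1} = 50031545098999707.
Check values of n near the boundary:
  n = 295: C(295, 9) = 41221140106119260; 41221140106119260 < 50031545098999707? YES
  n = 296: C(296, 9) = 42513789098994080; 42513789098994080 < 50031545098999707? YES
  n = 297: C(297, 9) = 43842345008337645; 43842345008337645 < 50031545098999707? YES
  n = 298: C(298, 9) = 45207677551849890; 45207677551849890 < 50031545098999707? YES
  n = 299: C(299, 9) = 46610674441390059; 46610674441390059 < 50031545098999707? YES
  n = 300: C(300, 9) = 48052241692154700; 48052241692154700 < 50031545098999707? YES
  n = 301: C(301, 9) = 49533303936090975; 49533303936090975 < 50031545098999707? YES
  n = 302: C(302, 9) = 51054804739588650; 51054804739588650 < 50031545098999707? NO
  n = 303: C(303, 9) = 52617706925494425; 52617706925494425 < 50031545098999707? NO
  n = 304: C(304, 9) = 54222992899492560; 54222992899492560 < 50031545098999707? NO
The largest n with C(n, 9) < 50031545098999707 is n = 301 (where E[X] = 16511101312030325/16677181699666569 ≈ 0.99004). Hence R_3(9) > 301, i.e. R_3(9) ≥ 302.

Largest n = 301; hence R_3(9) > 301.


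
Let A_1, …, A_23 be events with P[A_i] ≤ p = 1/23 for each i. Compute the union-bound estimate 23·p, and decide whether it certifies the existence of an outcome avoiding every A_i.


Union bound: P[∪_{i=1}^{23} A_i] ≤ Σ_i P[A_i] ≤ 23·p = 23·(1/23) = 1.
Numerically: 1 ≈ 1.000.
Is 1 < 1? NO.
Since the bound 1 is ≥ 1, the union bound is uninformative here; it does NOT by itself certify existence.

23·p = 1 ≈ 1.000; existence NOT certified by the union bound.


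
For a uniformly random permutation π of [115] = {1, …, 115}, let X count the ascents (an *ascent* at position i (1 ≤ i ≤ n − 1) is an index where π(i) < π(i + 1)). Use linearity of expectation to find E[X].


Write X = Σ X_I over i = 1, …, 114, with X_I the indicator of one ascent.
There are 114 indicators.
For each fixed i, the pair (π(i), π(i+1)) is a uniformly random ordered pair of distinct values from {1, …, 115}; by symmetry P[π(i) < π(i+1)] = 1/2.
By linearity: E[X] = 114 · (1/2) = (115 − 1) · (1/2) = 57 ≈ 57.00000.

E[X] = 57 = 57.00000.


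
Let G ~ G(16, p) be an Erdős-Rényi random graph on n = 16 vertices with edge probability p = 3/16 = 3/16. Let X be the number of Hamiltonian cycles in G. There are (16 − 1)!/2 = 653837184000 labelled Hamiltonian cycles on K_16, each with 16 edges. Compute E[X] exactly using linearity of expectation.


K_16 has (16 − 1)!/2 = 653837184000 labelled Hamiltonian cycles.
For each such Hamiltonian cycle H, let X_H = 1 if all 16 edges of H are present in G. Then P[X_H = 1] = p^{16} = (3/16)^{16} = 43046721/18446744073709551616.
By linearity: E[X] = Σ_H E[X_H] = 653837184000 · p^{16} = 653837184000 · 43046721/18446744073709551616 = 27485885585032875/18014398509481984.
Numerically: E[X] ≈ 1.526.

E[X] = 653837184000 · (3/16)^{16} = 27485885585032875/18014398509481984 ≈ 1.526.


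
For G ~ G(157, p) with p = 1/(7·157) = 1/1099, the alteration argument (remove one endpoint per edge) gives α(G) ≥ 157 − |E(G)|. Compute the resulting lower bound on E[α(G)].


E[|E(G)|] = C(157, 2)·p = 12246 · (1/1099) = 78/7.
E[α(G)] ≥ n − E[|E(G)|] = 157 − 78/7 = 1021/7.
Numerically: ≈ 145.8571.
(This is only a lower bound; the true E[α(G)] may be larger.)

E[α(G)] ≥ 1021/7 ≈ 145.8571.


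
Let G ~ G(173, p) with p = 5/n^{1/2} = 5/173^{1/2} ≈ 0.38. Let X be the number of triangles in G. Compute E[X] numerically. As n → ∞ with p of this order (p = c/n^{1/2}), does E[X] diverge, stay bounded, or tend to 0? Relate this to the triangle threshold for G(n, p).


Number of potential triangles: C(173, 3) = 848046.
Each occurs with probability p³ ≈ (0.38)³ ≈ 5.49340e-02.
By linearity: E[X] = C(173, 3)·p³ ≈ 848046 · 5.49340e-02 ≈ 46586.520.
Since α = 1/2 < 1, p = c/n^{1/2} ≫ 1/n is above the triangle threshold p ~ 1/n. Asymptotically E[X] ~ (c³/6)·n^{3(1−α)} = (5³/6)·n^{1.5} → ∞; triangles are abundant w.h.p.

E[X] ≈ 46586.520; in regime p = Θ(1/n^{1/2}) E[X] diverges (above the triangle threshold p ~ 1/n).


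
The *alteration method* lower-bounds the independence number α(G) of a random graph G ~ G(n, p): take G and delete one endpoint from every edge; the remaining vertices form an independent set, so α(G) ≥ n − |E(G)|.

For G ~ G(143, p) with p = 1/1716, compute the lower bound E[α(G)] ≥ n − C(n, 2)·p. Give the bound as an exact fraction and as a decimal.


E[|E(G)|] = C(143, 2)·p = 10153 · (1/1716) = 71/12.
E[α(G)] ≥ n − E[|E(G)|] = 143 − 71/12 = 1645/12.
Numerically: ≈ 137.083333.
(This is only a lower bound; the true E[α(G)] may be larger.)

E[α(G)] ≥ 1645/12 ≈ 137.083333.


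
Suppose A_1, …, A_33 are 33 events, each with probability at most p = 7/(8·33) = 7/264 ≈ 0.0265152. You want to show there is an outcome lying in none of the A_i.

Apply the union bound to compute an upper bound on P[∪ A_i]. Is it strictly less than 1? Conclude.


Union bound: P[∪_{i=1}^{33} A_i] ≤ Σ_i P[A_i] ≤ 33·p = 33·(7/264) = 7/8.
Numerically: 7/8 ≈ 0.8750000.
Is 7/8 < 1? YES.
Since P[∪ A_i] ≤ 7/8 < 1, the complement has P[∩ A_i^c] ≥ 1 − 7/8 = 1/8 > 0, so some outcome avoids every A_i.

33·p = 7/8 ≈ 0.8750000; existence CERTIFIED by the union bound.


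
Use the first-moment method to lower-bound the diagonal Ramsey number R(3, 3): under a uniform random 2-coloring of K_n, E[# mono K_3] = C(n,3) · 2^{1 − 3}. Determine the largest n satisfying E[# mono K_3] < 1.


We need C(n, 3) · 2^{1 − 3} < 1, i.e. C(n, 3) < 2^{3 − 1} = 4.
Check values of n near the boundary:
  n = 3: C(3, 3) = 1; 1 < 4? YES
  n = 4: C(4, 3) = 4; 4 < 4? NO
The largest n with C(n, 3) < 4 is n = 3 (where E[X] = 1/4 ≈ 0.250). Hence R(3, 3) > 3, i.e. R(3, 3) ≥ 4.

Largest n = 3; hence R(3, 3) > 3.


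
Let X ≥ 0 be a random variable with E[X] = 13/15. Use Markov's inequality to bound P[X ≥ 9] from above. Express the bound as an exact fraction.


μ = E[X] = 13/15, a = 9.
Markov: P[X ≥ 9] ≤ μ/a = (13/15)/9 = 13/135.
Numerically: ≈ 0.09630.
(Since a = 9 > μ = 0.86667, the bound 13/135 is < 1 and informative.)

P[X ≥ 9] ≤ 13/135 ≈ 0.09630.


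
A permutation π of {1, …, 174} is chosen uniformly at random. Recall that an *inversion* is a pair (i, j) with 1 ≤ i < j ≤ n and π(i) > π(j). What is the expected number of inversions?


Write X = Σ X_I over the C(174, 2) = 15051 pairs i < j, with X_I the indicator of one inversion.
There are 15051 indicators.
For each fixed pair i < j, the values π(i) and π(j) are two distinct elements of {1, …, 174} in uniformly random order; by symmetry P[π(i) > π(j)] = 1/2.
By linearity: E[X] = 15051 · (1/2) = C(174, 2) · (1/2) = 15051/2 = 15051/2 ≈ 7525.500000.

E[X] = 15051/2 = 7525.500000.


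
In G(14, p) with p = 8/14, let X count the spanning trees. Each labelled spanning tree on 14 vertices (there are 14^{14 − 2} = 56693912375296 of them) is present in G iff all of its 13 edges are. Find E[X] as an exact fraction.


K_14 has 14^{14 − 2} = 56693912375296 labelled spanning trees.
For each such spanning tree H, let X_H = 1 if all 13 edges of H are present in G. Then P[X_H = 1] = p^{13} = (4/7)^{13} = 67108864/96889010407.
By linearity: E[X] = Σ_H E[X_H] = 56693912375296 · p^{13} = 56693912375296 · 67108864/96889010407 = 274877906944/7.
Numerically: E[X] ≈ 3.92683e+10.

E[X] = 56693912375296 · (4/7)^{13} = 274877906944/7 ≈ 3.92683e+10.


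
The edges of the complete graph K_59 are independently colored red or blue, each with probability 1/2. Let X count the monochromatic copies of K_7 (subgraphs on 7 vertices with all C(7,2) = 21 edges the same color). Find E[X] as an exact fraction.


Let X = Σ_S X_S over the C(59, 7) = 341149446 subsets S of size 7, where X_S = 1 if the K_7 on S is monochromatic.
For a fixed S, the K_7 on S has C(7, 2) = 21 edges. P[all 21 edges red] = (1/2)^21, and likewise for blue, so P[monochromatic] = 2·(1/2)^21 = 2^{1 − 21} = 1/1048576.
By linearity of expectation: E[X] = C(59, 7) · 2^{1 − 21} = 341149446 · 1/1048576 = 170574723/524288.
Numerically: E[X] ≈ 325.345.

E[X] = C(59,7)·2^(1−C(7,2)) = 170574723/524288 ≈ 325.345.


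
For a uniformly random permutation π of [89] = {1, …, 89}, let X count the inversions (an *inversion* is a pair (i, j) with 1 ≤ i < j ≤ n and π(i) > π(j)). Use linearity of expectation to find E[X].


Write X = Σ X_I over the C(89, 2) = 3916 pairs i < j, with X_I the indicator of one inversion.
There are 3916 indicators.
For each fixed pair i < j, the values π(i) and π(j) are two distinct elements of {1, …, 89} in uniformly random order; by symmetry P[π(i) > π(j)] = 1/2.
By linearity: E[X] = 3916 · (1/2) = C(89, 2) · (1/2) = 3916/2 = 1958 ≈ 1958.0000.

E[X] = 1958 = 1958.0000.


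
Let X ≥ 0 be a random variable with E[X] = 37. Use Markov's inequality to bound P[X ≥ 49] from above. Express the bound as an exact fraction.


μ = E[X] = 37, a = 49.
Markov: P[X ≥ 49] ≤ μ/a = (37)/49 = 37/49.
Numerically: ≈ 0.7551.
(Since a = 49 > μ = 37.0000, the bound 37/49 is < 1 and informative.)

P[X ≥ 49] ≤ 37/49 ≈ 0.7551.


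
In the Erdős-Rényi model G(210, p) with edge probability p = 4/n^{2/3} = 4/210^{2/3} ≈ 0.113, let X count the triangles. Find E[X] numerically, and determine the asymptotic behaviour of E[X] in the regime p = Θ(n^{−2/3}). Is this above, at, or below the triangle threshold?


Number of potential triangles: C(210, 3) = 1521520.
Each occurs with probability p³ ≈ (0.113)³ ≈ 1.45125e-03.
By linearity: E[X] = C(210, 3)·p³ ≈ 1521520 · 1.45125e-03 ≈ 2208.102.
Since α = 2/3 < 1, p = c/n^{2/3} ≫ 1/n is above the triangle threshold p ~ 1/n. Asymptotically E[X] ~ (c³/6)·n^{3(1−α)} = (4³/6)·n^{1} → ∞; triangles are abundant w.h.p.

E[X] ≈ 2208.102; in regime p = Θ(1/n^{2/3}) E[X] diverges (above the triangle threshold p ~ 1/n).


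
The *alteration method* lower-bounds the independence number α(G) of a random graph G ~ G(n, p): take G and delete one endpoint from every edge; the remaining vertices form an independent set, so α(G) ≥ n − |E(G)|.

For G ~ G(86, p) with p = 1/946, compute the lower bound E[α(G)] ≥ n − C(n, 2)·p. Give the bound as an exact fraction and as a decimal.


E[|E(G)|] = C(86, 2)·p = 3655 · (1/946) = 85/22.
E[α(G)] ≥ n − E[|E(G)|] = 86 − 85/22 = 1807/22.
Numerically: ≈ 82.136364.
(This is only a lower bound; the true E[α(G)] may be larger.)

E[α(G)] ≥ 1807/22 ≈ 82.136364.


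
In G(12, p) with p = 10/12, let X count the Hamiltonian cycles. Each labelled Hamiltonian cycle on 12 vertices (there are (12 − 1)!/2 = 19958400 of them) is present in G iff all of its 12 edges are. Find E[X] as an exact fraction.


K_12 has (12 − 1)!/2 = 19958400 labelled Hamiltonian cycles.
For each such Hamiltonian cycle H, let X_H = 1 if all 12 edges of H are present in G. Then P[X_H = 1] = p^{12} = (5/6)^{12} = 244140625/2176782336.
By linearity: E[X] = Σ_H E[X_H] = 19958400 · p^{12} = 19958400 · 244140625/2176782336 = 469970703125/209952.
Numerically: E[X] ≈ 2.238e+06.

E[X] = 19958400 · (5/6)^{12} = 469970703125/209952 ≈ 2.238e+06.


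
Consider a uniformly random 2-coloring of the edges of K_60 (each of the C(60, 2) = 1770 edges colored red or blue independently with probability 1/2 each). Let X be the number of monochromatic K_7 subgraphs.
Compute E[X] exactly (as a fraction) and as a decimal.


Let X = Σ_S X_S over the C(60, 7) = 386206920 subsets S of size 7, where X_S = 1 if the K_7 on S is monochromatic.
For a fixed S, the K_7 on S has C(7, 2) = 21 edges. P[all 21 edges red] = (1/2)^21, and likewise for blue, so P[monochromatic] = 2·(1/2)^21 = 2^{1 − 21} = 1/1048576.
By linearity of expectation: E[X] = C(60, 7) · 2^{1 − 21} = 386206920 · 1/1048576 = 48275865/131072.
Numerically: E[X] ≈ 368.315620.

E[X] = C(60,7)·2^(1−C(7,2)) = 48275865/131072 ≈ 368.315620.


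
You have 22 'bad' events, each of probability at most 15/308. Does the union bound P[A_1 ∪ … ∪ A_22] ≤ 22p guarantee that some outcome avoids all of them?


Union bound: P[∪_{i=1}^{22} A_i] ≤ Σ_i P[A_i] ≤ 22·p = 22·(15/308) = 15/14.
Numerically: 15/14 ≈ 1.07143.
Is 15/14 < 1? NO.
Since the bound 15/14 is ≥ 1, the union bound is uninformative here; it does NOT by itself certify existence.

22·p = 15/14 ≈ 1.07143; existence NOT certified by the union bound.


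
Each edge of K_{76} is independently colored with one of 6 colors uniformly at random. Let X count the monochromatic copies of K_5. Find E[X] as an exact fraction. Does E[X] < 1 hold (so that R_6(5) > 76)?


E[X] = C(76, 5) · 6^{1 − 10} = 18474840 · 6^{−9} = 18474840/10077696.
As a reduced fraction: E[X] = 256595/139968 ≈ 1.8332405.
Is E[X] < 1? NO.
Since E[X] ≥ 1, the first-moment bound is inconclusive at n = 76; it does NOT by itself certify R_6(5) > 76.

E[X] = 256595/139968 ≈ 1.8332405; E[X] ≥ 1; first-moment method inconclusive here.


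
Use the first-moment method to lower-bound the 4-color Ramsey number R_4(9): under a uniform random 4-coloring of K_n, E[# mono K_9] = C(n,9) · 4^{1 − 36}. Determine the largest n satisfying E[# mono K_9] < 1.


We need C(n, 9) · 4^{1 − 36} < 1, i.e. C(n, 9) < 4^{36 − 1} = 1180591620717411303424.
Check values of n near the boundary:
  n = 909: C(909, 9) = 1122169012923711463931; 1122169012923711463931 < 1180591620717411303424? YES
  n = 910: C(910, 9) = 1133378248346922788210; 1133378248346922788210 < 1180591620717411303424? YES
  n = 911: C(911, 9) = 1144686900492291197405; 1144686900492291197405 < 1180591620717411303424? YES
  n = 912: C(912, 9) = 1156095740032081475120; 1156095740032081475120 < 1180591620717411303424? YES
  n = 913: C(913, 9) = 1167605542753639808390; 1167605542753639808390 < 1180591620717411303424? YES
  n = 914: C(914, 9) = 1179217089587653905932; 1179217089587653905932 < 1180591620717411303424? YES
  n = 915: C(915, 9) = 1190931166636537885130; 1190931166636537885130 < 1180591620717411303424? NO
The largest n with C(n, 9) < 1180591620717411303424 is n = 914 (where E[X] = 294804272396913476483/295147905179352825856 ≈ 0.99884). Hence R_4(9) > 914, i.e. R_4(9) ≥ 915.

Largest n = 914; hence R_4(9) > 914.


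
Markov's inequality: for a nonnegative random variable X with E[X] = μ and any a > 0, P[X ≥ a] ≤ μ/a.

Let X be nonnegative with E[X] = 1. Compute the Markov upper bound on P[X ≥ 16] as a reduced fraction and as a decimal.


μ = E[X] = 1, a = 16.
Markov: P[X ≥ 16] ≤ μ/a = (1)/16 = 1/16.
Numerically: ≈ 0.0625.
(Since a = 16 > μ = 1.0000, the bound 1/16 is < 1 and informative.)

P[X ≥ 16] ≤ 1/16 ≈ 0.0625.


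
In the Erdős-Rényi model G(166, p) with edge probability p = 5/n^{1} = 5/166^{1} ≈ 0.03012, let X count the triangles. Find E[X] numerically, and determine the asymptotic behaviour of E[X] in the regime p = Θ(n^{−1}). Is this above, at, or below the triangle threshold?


Number of potential triangles: C(166, 3) = 748660.
Each occurs with probability p³ ≈ (0.03012)³ ≈ 2.732661e-05.
By linearity: E[X] = C(166, 3)·p³ ≈ 748660 · 2.732661e-05 ≈ 20.4583.
Here α = 1, so p = 5/n is exactly at the triangle threshold p ~ 1/n. Asymptotically E[X] → c³/6 = 5³/6 = 125/6 ≈ 20.8333, a bounded constant. In this regime the triangle count is asymptotically Poisson(c³/6).

E[X] ≈ 20.4583; in regime p = Θ(1/n^{1}) E[X] stays bounded (at the triangle threshold p ~ 1/n).


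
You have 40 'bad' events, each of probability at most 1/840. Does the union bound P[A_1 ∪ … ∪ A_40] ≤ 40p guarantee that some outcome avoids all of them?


Union bound: P[∪_{i=1}^{40} A_i] ≤ Σ_i P[A_i] ≤ 40·p = 40·(1/840) = 1/21.
Numerically: 1/21 ≈ 0.0476.
Is 1/21 < 1? YES.
Since P[∪ A_i] ≤ 1/21 < 1, the complement has P[∩ A_i^c] ≥ 1 − 1/21 = 20/21 > 0, so some outcome avoids every A_i.

40·p = 1/21 ≈ 0.0476; existence CERTIFIED by the union bound.


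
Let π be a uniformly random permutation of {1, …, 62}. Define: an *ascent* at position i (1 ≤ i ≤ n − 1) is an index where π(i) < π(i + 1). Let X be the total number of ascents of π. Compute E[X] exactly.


Write X = Σ X_I over i = 1, …, 61, with X_I the indicator of one ascent.
There are 61 indicators.
For each fixed i, the pair (π(i), π(i+1)) is a uniformly random ordered pair of distinct values from {1, …, 62}; by symmetry P[π(i) < π(i+1)] = 1/2.
By linearity: E[X] = 61 · (1/2) = (62 − 1) · (1/2) = 61/2 ≈ 30.5000.

E[X] = 61/2 = 30.5000.


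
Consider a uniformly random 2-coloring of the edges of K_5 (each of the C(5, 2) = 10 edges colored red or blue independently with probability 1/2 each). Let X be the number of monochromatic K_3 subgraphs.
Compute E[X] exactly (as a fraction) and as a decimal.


Let X = Σ_S X_S over the C(5, 3) = 10 subsets S of size 3, where X_S = 1 if the K_3 on S is monochromatic.
For a fixed S, the K_3 on S has C(3, 2) = 3 edges. P[all 3 edges red] = (1/2)^3, and likewise for blue, so P[monochromatic] = 2·(1/2)^3 = 2^{1 − 3} = 1/4.
By linearity of expectation: E[X] = C(5, 3) · 2^{1 − 3} = 10 · 1/4 = 5/2.
Numerically: E[X] ≈ 2.50000.

E[X] = C(5,3)·2^(1−C(3,2)) = 5/2 ≈ 2.50000.


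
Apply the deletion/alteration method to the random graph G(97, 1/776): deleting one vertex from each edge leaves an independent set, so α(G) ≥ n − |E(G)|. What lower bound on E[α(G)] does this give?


E[|E(G)|] = C(97, 2)·p = 4656 · (1/776) = 6.
E[α(G)] ≥ n − E[|E(G)|] = 97 − 6 = 91.
Numerically: ≈ 91.000.
(This is only a lower bound; the true E[α(G)] may be larger.)

E[α(G)] ≥ 91 ≈ 91.000.


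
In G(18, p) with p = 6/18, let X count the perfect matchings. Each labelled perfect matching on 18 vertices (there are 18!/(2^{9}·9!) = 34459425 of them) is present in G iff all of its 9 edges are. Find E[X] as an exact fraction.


K_18 has 18!/(2^{9}·9!) = 34459425 labelled perfect matchings.
For each such perfect matching H, let X_H = 1 if all 9 edges of H are present in G. Then P[X_H = 1] = p^{9} = (1/3)^{9} = 1/19683.
By linearity: E[X] = Σ_H E[X_H] = 34459425 · p^{9} = 34459425 · 1/19683 = 425425/243.
Numerically: E[X] ≈ 1.75e+03.

E[X] = 34459425 · (1/3)^{9} = 425425/243 ≈ 1.75e+03.


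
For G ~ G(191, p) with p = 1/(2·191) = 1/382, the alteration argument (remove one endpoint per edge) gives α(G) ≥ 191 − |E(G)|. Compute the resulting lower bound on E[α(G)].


E[|E(G)|] = C(191, 2)·p = 18145 · (1/382) = 95/2.
E[α(G)] ≥ n − E[|E(G)|] = 191 − 95/2 = 287/2.
Numerically: ≈ 143.5000.
(This is only a lower bound; the true E[α(G)] may be larger.)

E[α(G)] ≥ 287/2 ≈ 143.5000.


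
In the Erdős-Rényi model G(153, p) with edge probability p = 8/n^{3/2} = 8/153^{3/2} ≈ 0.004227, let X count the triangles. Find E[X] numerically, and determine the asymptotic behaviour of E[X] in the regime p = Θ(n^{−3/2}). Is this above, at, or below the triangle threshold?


Number of potential triangles: C(153, 3) = 585276.
Each occurs with probability p³ ≈ (0.004227)³ ≈ 7.553679e-08.
By linearity: E[X] = C(153, 3)·p³ ≈ 585276 · 7.553679e-08 ≈ 0.0442.
Since α = 3/2 > 1, p = c/n^{3/2} = o(1/n) is below the triangle threshold p ~ 1/n. Asymptotically E[X] ~ (c³/6)·n^{3(1−α)} = (8³/6)·n^{-1.5} → 0, so by Markov's inequality G has no triangles w.h.p.

E[X] ≈ 0.0442; in regime p = Θ(1/n^{3/2}) E[X] tends to 0 (below the triangle threshold p ~ 1/n).


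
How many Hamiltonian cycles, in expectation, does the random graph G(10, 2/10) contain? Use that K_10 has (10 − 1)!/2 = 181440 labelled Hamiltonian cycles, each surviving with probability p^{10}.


K_10 has (10 − 1)!/2 = 181440 labelled Hamiltonian cycles.
For each such Hamiltonian cycle H, let X_H = 1 if all 10 edges of H are present in G. Then P[X_H = 1] = p^{10} = (1/5)^{10} = 1/9765625.
Summing the indicators: E[X] = Σ_H E[X_H] = 181440 · p^{10} = 181440 · 1/9765625 = 36288/1953125.
Numerically: E[X] ≈ 0.018579.

E[X] = 181440 · (1/5)^{10} = 36288/1953125 ≈ 0.018579.


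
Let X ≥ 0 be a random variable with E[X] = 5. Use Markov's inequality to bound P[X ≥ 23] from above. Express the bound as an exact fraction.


μ = E[X] = 5, a = 23.
Markov: P[X ≥ 23] ≤ μ/a = (5)/23 = 5/23.
Numerically: ≈ 0.217.
(Since a = 23 > μ = 5.000, the bound 5/23 is < 1 and informative.)

P[X ≥ 23] ≤ 5/23 ≈ 0.217.


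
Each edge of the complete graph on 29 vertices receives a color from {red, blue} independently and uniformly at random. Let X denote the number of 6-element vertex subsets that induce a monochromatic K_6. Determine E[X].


Let X = Σ_S X_S over the C(29, 6) = 475020 subsets S of size 6, where X_S = 1 if the K_6 on S is monochromatic.
For a fixed S, the K_6 on S has C(6, 2) = 15 edges. P[all 15 edges red] = (1/2)^15, and likewise for blue, so P[monochromatic] = 2·(1/2)^15 = 2^{1 − 15} = 1/16384.
Summing: E[X] = C(29, 6) · 2^{1 − 15} = 475020 · 1/16384 = 118755/4096.
Numerically: E[X] ≈ 28.99292.

E[X] = C(29,6)·2^(1−C(6,2)) = 118755/4096 ≈ 28.99292.


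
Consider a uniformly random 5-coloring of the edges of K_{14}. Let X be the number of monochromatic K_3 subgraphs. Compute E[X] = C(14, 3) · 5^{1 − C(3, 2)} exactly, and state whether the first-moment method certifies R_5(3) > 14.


E[X] = C(14, 3) · 5^{1 − 3} = 364 · 5^{−2} = 364/25.
As a reduced fraction: E[X] = 364/25 ≈ 14.560.
Is E[X] < 1? NO.
Since E[X] ≥ 1, the first-moment bound is inconclusive at n = 14; it does NOT by itself certify R_5(3) > 14.

E[X] = 364/25 ≈ 14.560; E[X] ≥ 1; first-moment method inconclusive here.


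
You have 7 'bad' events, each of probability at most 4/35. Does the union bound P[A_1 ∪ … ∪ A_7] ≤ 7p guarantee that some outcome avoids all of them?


Union bound: P[∪_{i=1}^{7} A_i] ≤ Σ_i P[A_i] ≤ 7·p = 7·(4/35) = 4/5.
Numerically: 4/5 ≈ 0.80000.
Is 4/5 < 1? YES.
Since P[∪ A_i] ≤ 4/5 < 1, the complement has P[∩ A_i^c] ≥ 1 − 4/5 = 1/5 > 0, so some outcome avoids every A_i.

7·p = 4/5 ≈ 0.80000; existence CERTIFIED by the union bound.


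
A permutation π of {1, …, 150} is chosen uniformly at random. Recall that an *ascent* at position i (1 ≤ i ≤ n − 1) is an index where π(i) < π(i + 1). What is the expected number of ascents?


Write X = Σ X_I over i = 1, …, 149, with X_I the indicator of one ascent.
There are 149 indicators.
For each fixed i, the pair (π(i), π(i+1)) is a uniformly random ordered pair of distinct values from {1, …, 150}; by symmetry P[π(i) < π(i+1)] = 1/2.
By linearity: E[X] = 149 · (1/2) = (150 − 1) · (1/2) = 149/2 ≈ 74.5000.

E[X] = 149/2 = 74.5000.


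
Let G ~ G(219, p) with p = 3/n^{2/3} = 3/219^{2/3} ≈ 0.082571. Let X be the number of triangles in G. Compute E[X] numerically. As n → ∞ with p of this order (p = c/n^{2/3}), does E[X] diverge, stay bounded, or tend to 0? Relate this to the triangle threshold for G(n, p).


Number of potential triangles: C(219, 3) = 1726669.
Each occurs with probability p³ ≈ (0.082571)³ ≈ 5.6295740e-04.
By linearity: E[X] = C(219, 3)·p³ ≈ 1726669 · 5.6295740e-04 ≈ 972.04110.
Since α = 2/3 < 1, p = c/n^{2/3} ≫ 1/n is above the triangle threshold p ~ 1/n. Asymptotically E[X] ~ (c³/6)·n^{3(1−α)} = (3³/6)·n^{1} → ∞; triangles are abundant w.h.p.

E[X] ≈ 972.04110; in regime p = Θ(1/n^{2/3}) E[X] diverges (above the triangle threshold p ~ 1/n).


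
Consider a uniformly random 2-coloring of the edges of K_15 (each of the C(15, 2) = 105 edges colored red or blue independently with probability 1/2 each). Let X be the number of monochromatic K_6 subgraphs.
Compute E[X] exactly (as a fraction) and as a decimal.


Let X = Σ_S X_S over the C(15, 6) = 5005 subsets S of size 6, where X_S = 1 if the K_6 on S is monochromatic.
For a fixed S, the K_6 on S has C(6, 2) = 15 edges. P[all 15 edges red] = (1/2)^15, and likewise for blue, so P[monochromatic] = 2·(1/2)^15 = 2^{1 − 15} = 1/16384.
By linearity of expectation: E[X] = C(15, 6) · 2^{1 − 15} = 5005 · 1/16384 = 5005/16384.
Numerically: E[X] ≈ 0.30548.

E[X] = C(15,6)·2^(1−C(6,2)) = 5005/16384 ≈ 0.30548.


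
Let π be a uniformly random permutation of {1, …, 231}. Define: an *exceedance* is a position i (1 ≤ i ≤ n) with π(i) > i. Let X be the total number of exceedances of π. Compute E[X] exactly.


Write X = Σ_{i=1}^{231} X_i, where X_i = 1_{π(i) > i}.
For each fixed i, π(i) is uniform over {1, …, 231} (marginal of a uniform permutation), so P[π(i) > i] = (n − i)/n. Summing: Σ_{i=1}^{231} (n − i)/n = (0 + 1 + … + 230)/231 = 231(231 − 1)/(2·231) = (231 − 1)/2.
Hence E[X] = Σ_{i=1}^{231} (231 − i)/231 = 115 ≈ 115.00000.

E[X] = 115 = 115.00000.


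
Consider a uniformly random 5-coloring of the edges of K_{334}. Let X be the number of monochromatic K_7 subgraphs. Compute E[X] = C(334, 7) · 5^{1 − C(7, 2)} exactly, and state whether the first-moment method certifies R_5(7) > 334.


E[X] = C(334, 7) · 5^{1 − 21} = 86359460961576 · 5^{−20} = 86359460961576/95367431640625.
As a reduced fraction: E[X] = 86359460961576/95367431640625 ≈ 0.905545.
Is E[X] < 1? YES.
Since E[X] < 1, there exists a 5-coloring of K_{334} with no monochromatic K_7; hence R_5(7) > 334.

E[X] = 86359460961576/95367431640625 ≈ 0.905545; E[X] < 1, so R_5(7) > 334.


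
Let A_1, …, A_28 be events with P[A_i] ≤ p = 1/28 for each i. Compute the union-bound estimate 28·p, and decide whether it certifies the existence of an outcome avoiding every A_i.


Union bound: P[∪_{i=1}^{28} A_i] ≤ Σ_i P[A_i] ≤ 28·p = 28·(1/28) = 1.
Numerically: 1 ≈ 1.00000.
Is 1 < 1? NO.
Since the bound 1 is ≥ 1, the union bound is uninformative here; it does NOT by itself certify existence.

28·p = 1 ≈ 1.00000; existence NOT certified by the union bound.


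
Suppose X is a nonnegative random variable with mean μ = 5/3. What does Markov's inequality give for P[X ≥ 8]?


μ = E[X] = 5/3, a = 8.
Markov: P[X ≥ 8] ≤ μ/a = (5/3)/8 = 5/24.
Numerically: ≈ 0.20833.
(Since a = 8 > μ = 1.66667, the bound 5/24 is < 1 and informative.)

P[X ≥ 8] ≤ 5/24 ≈ 0.20833.


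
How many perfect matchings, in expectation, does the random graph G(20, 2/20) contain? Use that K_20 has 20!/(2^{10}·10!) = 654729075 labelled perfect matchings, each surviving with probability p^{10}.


K_20 has 20!/(2^{10}·10!) = 654729075 labelled perfect matchings.
For each such perfect matching H, let X_H = 1 if all 10 edges of H are present in G. Then P[X_H = 1] = p^{10} = (1/10)^{10} = 1/10000000000.
Summing the indicators: E[X] = Σ_H E[X_H] = 654729075 · p^{10} = 654729075 · 1/10000000000 = 26189163/400000000.
Numerically: E[X] ≈ 0.0655.

E[X] = 654729075 · (1/10)^{10} = 26189163/400000000 ≈ 0.0655.


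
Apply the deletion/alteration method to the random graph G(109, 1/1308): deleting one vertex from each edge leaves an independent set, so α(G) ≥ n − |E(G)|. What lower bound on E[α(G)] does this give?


E[|E(G)|] = C(109, 2)·p = 5886 · (1/1308) = 9/2.
E[α(G)] ≥ n − E[|E(G)|] = 109 − 9/2 = 209/2.
Numerically: ≈ 104.50000.
(This is only a lower bound; the true E[α(G)] may be larger.)

E[α(G)] ≥ 209/2 ≈ 104.50000.


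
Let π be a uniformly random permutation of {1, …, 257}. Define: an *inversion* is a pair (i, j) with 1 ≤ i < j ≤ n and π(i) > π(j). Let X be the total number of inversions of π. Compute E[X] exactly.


Write X = Σ X_I over the C(257, 2) = 32896 pairs i < j, with X_I the indicator of one inversion.
There are 32896 indicators.
For each fixed pair i < j, the values π(i) and π(j) are two distinct elements of {1, …, 257} in uniformly random order; by symmetry P[π(i) > π(j)] = 1/2.
By linearity: E[X] = 32896 · (1/2) = C(257, 2) · (1/2) = 32896/2 = 16448 ≈ 16448.00000.

E[X] = 16448 = 16448.00000.
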